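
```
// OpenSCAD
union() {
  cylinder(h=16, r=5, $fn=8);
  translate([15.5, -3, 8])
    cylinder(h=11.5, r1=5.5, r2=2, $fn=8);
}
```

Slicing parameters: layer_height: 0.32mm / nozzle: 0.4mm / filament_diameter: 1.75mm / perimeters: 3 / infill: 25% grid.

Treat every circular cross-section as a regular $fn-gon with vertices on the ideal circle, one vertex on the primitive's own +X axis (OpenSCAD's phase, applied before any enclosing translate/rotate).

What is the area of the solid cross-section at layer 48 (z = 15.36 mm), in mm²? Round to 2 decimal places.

At z = 15.36 mm: the r=5 cylinder gives a regular 8-gon of circumradius 5 (constant along its height) (area = (8/2)·5.000²·sin(360°/8) = 70.71 mm²); the cone at (15.5, -3): at t=0.640 of its height the radius interpolates to r₁+(r₂−r₁)t = 3.260, giving a regular 8-gon of that circumradius (area = (8/2)·3.260²·sin(360°/8) = 30.06 mm²); Combining (union): the 2 present regions are separate (no shared area or edge), so areas and boundary lengths simply add and each stays a separate island — area = 100.77 mm². Overall, the cross-section has 2 separate islands. Net area = 100.77 mm².

100.77 mm²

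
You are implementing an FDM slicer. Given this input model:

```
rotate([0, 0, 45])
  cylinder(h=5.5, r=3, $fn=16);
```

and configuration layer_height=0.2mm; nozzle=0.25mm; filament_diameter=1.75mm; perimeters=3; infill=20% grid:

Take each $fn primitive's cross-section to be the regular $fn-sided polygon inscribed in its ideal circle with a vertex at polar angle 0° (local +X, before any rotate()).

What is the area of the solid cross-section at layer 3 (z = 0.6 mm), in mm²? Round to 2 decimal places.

27.55 mm²

At z = 0.6 mm: the cylinder: section is a regular 16-gon, circumradius r=3 (area = (16/2)·3.000²·sin(360°/16) = 27.55 mm²); (rotated 45° about Z; rotation is an isometry so areas/perimeters/island counts are preserved). Overall, the cross-section is a single solid region. Net area = 27.55 mm².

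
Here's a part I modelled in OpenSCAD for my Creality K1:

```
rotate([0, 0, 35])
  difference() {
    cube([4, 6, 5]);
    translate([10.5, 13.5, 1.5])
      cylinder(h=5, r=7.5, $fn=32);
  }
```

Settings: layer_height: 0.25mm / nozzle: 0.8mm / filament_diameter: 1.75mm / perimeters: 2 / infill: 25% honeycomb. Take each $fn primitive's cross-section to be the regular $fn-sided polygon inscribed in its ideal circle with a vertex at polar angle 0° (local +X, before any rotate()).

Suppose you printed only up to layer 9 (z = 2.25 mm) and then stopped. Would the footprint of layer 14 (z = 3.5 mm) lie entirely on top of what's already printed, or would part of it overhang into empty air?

entirely on top

Compare the two slices. At z = 2.25: the cube is present — its section is the full 4×6 rectangle (area 24.00 mm²); the r=7.5 cylinder at (10.5, 13.5) contributes a regular 32-gon of circumradius 7.5 (area = (32/2)·7.500²·sin(360°/32) = 175.58 mm²); After the difference (first − rest): starting from the 4×6 cube (24.00 mm²), the r=7.5 cylinder at (10.5, 13.5) misses the remaining region (no effect) — area = 24.00 mm²; (rotated 35° about Z; rotation is an isometry so areas/perimeters/island counts are preserved). At z = 3.5: the 4×6 cube contributes its full rectangle (area 24.00 mm²); the r=7.5 cylinder at (10.5, 13.5) contributes a regular 32-gon of circumradius 7.5 (area = (32/2)·7.500²·sin(360°/32) = 175.58 mm²); Subtracting the remaining from the first: starting from the 4×6 cube (24.00 mm²), the r=7.5 cylinder at (10.5, 13.5) misses the remaining region (no effect) — area = 24.00 mm²; (rotated 35° about Z; rotation is an isometry so areas/perimeters/island counts are preserved). Checking containment: the cross-section at z = 3.5 is a subset of the cross-section at z = 2.25.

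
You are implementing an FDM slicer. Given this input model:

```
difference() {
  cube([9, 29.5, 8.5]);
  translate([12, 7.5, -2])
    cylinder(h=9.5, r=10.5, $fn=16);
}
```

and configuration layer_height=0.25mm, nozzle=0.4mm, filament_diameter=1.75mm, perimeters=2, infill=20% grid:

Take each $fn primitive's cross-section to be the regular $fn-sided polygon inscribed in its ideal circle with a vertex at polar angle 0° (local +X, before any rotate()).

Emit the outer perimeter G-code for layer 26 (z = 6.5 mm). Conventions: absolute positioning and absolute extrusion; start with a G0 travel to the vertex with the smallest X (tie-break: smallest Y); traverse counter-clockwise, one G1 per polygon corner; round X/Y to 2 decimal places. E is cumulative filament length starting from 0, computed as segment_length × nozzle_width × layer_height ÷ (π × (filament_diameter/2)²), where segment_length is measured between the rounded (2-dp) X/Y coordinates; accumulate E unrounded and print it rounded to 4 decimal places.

At z = 6.5 mm: the cube is present — its section is the full 9×29.5 rectangle; the r=10.5 cylinder at (12, 7.5) contributes a regular 16-gon of circumradius 10.5; Taking the first minus the rest: starting from the 9×29.5 cube, the r=10.5 cylinder at (12, 7.5) partially overlaps it — only the 101.59 mm² overlap (of its 337.53 mm²) is removed, clipping the outline — 1 connected region. The outline is a single polygon with 11 vertices. Extrusion per mm of travel: 0.4 × 0.25 / (π × 0.875²) = 0.041575. Accumulating E over each segment gives final E = 3.1990.

G0 X0.00 Y0.00 Z6.50
G1 X4.69 Y0.00 E0.1950
G1 X4.58 Y0.08 E0.2006
G1 X2.30 Y3.48 E0.3708
G1 X1.50 Y7.50 E0.5412
G1 X2.30 Y11.52 E0.7117
G1 X4.58 Y14.92 E0.8819
G1 X7.98 Y17.20 E1.0521
G1 X9.00 Y17.40 E1.0953
G1 X9.00 Y29.50 E1.5983
G1 X0.00 Y29.50 E1.9725
G1 X0.00 Y0.00 E3.1990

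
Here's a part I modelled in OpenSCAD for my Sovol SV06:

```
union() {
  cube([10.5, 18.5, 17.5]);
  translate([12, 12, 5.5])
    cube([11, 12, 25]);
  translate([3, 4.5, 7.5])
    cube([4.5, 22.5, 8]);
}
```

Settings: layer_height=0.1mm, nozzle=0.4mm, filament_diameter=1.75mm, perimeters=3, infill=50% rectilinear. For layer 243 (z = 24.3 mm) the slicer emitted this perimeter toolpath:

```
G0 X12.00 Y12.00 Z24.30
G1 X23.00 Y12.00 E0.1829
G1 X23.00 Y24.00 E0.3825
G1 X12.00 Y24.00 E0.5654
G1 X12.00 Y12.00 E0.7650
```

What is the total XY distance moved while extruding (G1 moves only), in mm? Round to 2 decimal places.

46.00 mm

Sum the Euclidean lengths of each G1 segment: total = 46.00 mm.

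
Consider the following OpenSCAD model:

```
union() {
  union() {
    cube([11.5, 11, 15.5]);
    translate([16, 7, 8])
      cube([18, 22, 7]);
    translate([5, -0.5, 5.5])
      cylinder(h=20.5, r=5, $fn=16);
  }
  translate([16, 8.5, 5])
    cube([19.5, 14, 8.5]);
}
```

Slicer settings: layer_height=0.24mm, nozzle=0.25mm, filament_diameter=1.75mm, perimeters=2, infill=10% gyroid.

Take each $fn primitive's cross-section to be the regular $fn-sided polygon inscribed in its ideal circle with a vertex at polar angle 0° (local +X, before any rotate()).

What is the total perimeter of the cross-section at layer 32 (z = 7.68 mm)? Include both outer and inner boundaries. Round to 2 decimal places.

118.83 mm

At z = 7.68 mm: the 11.5×11 cube contributes its full rectangle (perimeter 45.00 mm); the cube at (16, 7) does not reach this height (z outside [8, 15]); the r=5 cylinder at (5, -0.5) gives a regular 16-gon of circumradius 5 (constant along its height) (perimeter = 2·16·5.000·sin(180°/16) = 31.21 mm); Merging all regions: the regions partially overlap (shared area 33.32 mm²), so the edge portions inside another operand are dropped and the merged outline is re-measured after clipping — boundary = 51.83 mm; the 19.5×14 cube at (16, 8.5) contributes its full rectangle (perimeter 67.00 mm); Combining (union): the 2 present regions are separate (no shared area or edge), so areas and boundary lengths simply add and each stays a separate island — boundary = 118.83 mm. Overall, the cross-section has 2 separate islands. Total boundary length (outer) = 118.83 mm.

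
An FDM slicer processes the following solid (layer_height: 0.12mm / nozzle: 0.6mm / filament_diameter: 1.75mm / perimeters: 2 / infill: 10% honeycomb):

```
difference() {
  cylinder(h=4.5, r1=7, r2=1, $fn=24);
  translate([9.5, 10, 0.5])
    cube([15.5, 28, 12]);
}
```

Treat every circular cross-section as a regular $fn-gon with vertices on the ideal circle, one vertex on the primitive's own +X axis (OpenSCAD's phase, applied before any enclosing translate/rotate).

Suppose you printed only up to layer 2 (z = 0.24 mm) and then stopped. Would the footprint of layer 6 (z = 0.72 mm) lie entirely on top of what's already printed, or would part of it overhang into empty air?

entirely on top

Compare the two slices. At z = 0.24: the cone: at t=0.053 of its height the radius interpolates to r₁+(r₂−r₁)t = 6.680, giving a regular 24-gon of that circumradius (area = (24/2)·6.680²·sin(360°/24) = 138.59 mm²); the cube at (9.5, 10) does not reach this height (z outside [0.5, 12.5]); After the difference (first − rest): none of the subtracted shapes is present at this height, so the cone is unchanged — area = 138.59 mm². At z = 0.72: the cone (r1=7→r2=1) has section circumradius 6.040 here — a regular 24-gon (area = (24/2)·6.040²·sin(360°/24) = 113.31 mm²); the cube at (9.5, 10) (footprint 15.5×28) is included at this height (area 434.00 mm²); Subtracting the remaining from the first: starting from the cone (113.31 mm²), the 15.5×28 cube at (9.5, 10) misses the remaining region (no effect) — area = 113.31 mm². Checking containment: the cross-section at z = 0.72 is a subset of the cross-section at z = 0.24.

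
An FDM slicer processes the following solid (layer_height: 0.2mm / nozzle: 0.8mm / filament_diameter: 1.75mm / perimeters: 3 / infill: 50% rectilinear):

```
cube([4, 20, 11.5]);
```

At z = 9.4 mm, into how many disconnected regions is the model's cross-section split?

At z = 9.4 mm: the 4×20 cube contributes its full rectangle. The result has 1 disconnected region.

1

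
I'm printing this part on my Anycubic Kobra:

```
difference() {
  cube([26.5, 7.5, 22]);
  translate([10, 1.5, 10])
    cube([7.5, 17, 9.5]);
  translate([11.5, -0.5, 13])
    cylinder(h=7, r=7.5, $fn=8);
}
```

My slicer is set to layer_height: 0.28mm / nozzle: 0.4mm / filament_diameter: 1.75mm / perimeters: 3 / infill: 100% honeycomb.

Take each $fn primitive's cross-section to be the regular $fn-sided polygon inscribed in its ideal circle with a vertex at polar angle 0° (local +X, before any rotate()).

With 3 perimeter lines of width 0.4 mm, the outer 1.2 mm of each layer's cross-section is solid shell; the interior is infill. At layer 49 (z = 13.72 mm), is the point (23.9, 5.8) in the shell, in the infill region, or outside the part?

At z = 13.72 mm: the 26.5×7.5 cube contributes its full rectangle; the cube at (10, 1.5) is present — its section is the full 7.5×17 rectangle; the cylinder at (11.5, -0.5): section is a regular 8-gon, circumradius r=7.5; Taking the first minus the rest: starting from the 26.5×7.5 cube, the 7.5×17 cube at (10, 1.5) partially overlaps it — only the 45.00 mm² overlap (of its 127.50 mm²) is removed, clipping the outline; the r=7.5 cylinder at (11.5, -0.5) partially overlaps it — only the 39.31 mm² overlap (of its 159.10 mm²) is removed, clipping the outline — 2 connected regions. Overall, the cross-section has 2 separate islands. The nearest boundary edge runs (17.50, 7.50)→(26.50, 7.50); distance from the point to it = 1.70 mm. (Shell/infill is judged within the island containing the point — the largest one.) The point is inside the cross-section and 1.70 mm from the nearest boundary — more than the 1.2 mm shell width (3 × 0.4), so it's in the infill interior.

infill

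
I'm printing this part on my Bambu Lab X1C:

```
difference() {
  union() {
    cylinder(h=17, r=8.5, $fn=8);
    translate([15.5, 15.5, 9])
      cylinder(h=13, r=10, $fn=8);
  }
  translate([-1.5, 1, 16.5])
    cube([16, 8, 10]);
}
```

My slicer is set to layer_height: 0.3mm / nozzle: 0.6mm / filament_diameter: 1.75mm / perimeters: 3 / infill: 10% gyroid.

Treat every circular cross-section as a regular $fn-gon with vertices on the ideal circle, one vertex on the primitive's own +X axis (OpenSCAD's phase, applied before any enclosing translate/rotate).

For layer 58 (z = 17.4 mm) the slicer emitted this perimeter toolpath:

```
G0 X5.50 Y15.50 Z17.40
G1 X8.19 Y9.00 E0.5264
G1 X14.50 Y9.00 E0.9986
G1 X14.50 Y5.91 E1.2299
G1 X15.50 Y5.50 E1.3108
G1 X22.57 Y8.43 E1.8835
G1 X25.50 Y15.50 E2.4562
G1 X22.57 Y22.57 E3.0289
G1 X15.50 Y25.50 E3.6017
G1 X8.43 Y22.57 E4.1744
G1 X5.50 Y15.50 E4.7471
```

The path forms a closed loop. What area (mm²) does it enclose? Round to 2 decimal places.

271.65 mm²

Apply the shoelace formula to the sequence of (X, Y) vertices; enclosed area = 271.65 mm².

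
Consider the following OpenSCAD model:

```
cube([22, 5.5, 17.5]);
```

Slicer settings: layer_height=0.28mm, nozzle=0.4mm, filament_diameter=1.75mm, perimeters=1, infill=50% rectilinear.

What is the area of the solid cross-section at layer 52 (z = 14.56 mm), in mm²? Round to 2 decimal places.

At z = 14.56 mm: the cube (footprint 22×5.5) is included at this height (area 121.00 mm²). Overall, the cross-section is a single solid region. Net area = 121.00 mm².

121.00 mm²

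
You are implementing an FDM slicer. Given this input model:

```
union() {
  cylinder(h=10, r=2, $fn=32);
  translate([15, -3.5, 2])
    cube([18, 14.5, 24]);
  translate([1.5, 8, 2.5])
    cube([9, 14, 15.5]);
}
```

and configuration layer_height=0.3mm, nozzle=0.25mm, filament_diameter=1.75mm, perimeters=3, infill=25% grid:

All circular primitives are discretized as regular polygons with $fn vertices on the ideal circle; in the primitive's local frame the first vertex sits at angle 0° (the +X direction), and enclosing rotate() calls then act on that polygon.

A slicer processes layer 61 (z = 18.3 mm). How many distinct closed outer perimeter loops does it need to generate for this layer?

At z = 18.3 mm: the cylinder is not intersected at this z (z outside [0, 10]); the cube at (15, -3.5) is present — its section is the full 18×14.5 rectangle; the cube at (1.5, 8) is absent (z outside [2.5, 18]); Combining (union): only the 18×14.5 cube at (15, -3.5) is present, so the union is just that shape — 1 connected region. The result has 1 disconnected region.

1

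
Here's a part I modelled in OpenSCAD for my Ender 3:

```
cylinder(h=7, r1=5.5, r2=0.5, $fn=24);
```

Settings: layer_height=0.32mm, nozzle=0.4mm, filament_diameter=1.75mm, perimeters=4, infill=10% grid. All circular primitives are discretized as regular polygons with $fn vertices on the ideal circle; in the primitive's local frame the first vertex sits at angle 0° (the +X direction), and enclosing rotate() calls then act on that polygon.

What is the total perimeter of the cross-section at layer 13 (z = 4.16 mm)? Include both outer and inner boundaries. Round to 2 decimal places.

15.84 mm

At z = 4.16 mm: the cone: at t=0.594 of its height the radius interpolates to r₁+(r₂−r₁)t = 2.529, giving a regular 24-gon of that circumradius (perimeter = 2·24·2.529·sin(180°/24) = 15.84 mm). Overall, the cross-section is a single solid region. Total boundary length (outer) = 15.84 mm.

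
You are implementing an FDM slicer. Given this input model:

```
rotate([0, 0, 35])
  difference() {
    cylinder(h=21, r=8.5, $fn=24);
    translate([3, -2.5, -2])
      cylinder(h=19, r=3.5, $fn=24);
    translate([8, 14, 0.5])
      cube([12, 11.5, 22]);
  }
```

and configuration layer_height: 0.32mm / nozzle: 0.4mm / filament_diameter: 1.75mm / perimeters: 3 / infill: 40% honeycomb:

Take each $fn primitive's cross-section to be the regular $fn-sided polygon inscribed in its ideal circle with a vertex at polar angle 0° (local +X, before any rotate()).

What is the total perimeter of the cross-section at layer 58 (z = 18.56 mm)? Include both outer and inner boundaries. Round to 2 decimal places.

53.25 mm

At z = 18.56 mm: the r=8.5 cylinder contributes a regular 24-gon of circumradius 8.5 (perimeter = 2·24·8.500·sin(180°/24) = 53.25 mm); the cylinder at (3, -2.5) is not intersected at this z (z outside [-2, 17]); the cube at (8, 14) (footprint 12×11.5) is included at this height (perimeter 47.00 mm); Subtracting the remaining from the first: starting from the r=8.5 cylinder, the 12×11.5 cube at (8, 14) misses the remaining region (no effect) — boundary = 53.25 mm; (whole slice rotated 35° about Z — lengths, areas and connectivity unchanged). Overall, the cross-section is a single solid region. Total boundary length (outer) = 53.25 mm.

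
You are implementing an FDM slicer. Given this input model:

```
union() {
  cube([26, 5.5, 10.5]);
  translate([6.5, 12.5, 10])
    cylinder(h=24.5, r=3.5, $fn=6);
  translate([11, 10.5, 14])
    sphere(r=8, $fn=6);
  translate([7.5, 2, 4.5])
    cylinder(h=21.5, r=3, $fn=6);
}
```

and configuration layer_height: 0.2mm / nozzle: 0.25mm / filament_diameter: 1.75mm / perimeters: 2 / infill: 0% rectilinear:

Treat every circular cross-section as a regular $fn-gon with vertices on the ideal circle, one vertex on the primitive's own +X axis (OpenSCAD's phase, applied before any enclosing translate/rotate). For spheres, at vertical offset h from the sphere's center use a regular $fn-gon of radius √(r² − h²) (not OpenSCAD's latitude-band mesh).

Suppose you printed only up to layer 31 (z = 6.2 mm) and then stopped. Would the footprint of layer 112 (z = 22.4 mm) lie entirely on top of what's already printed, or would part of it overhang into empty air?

part overhangs

Compare the two slices. At z = 6.2: the cube (footprint 26×5.5) is included at this height (area 143.00 mm²); the cylinder at (6.5, 12.5) is absent (z outside [10, 34.5]); the r=8 sphere at (11, 10.5) contributes a regular 6-gon of circumradius √(8²−7.8²) = 1.778 (area = (6/2)·1.778²·sin(360°/6) = 8.21 mm²); the r=3 cylinder at (7.5, 2) gives a regular 6-gon of circumradius 3 (constant along its height) (area = (6/2)·3.000²·sin(360°/6) = 23.38 mm²); Combining (union): the regions partially overlap — summed areas 174.59 mm² minus the doubly-counted overlap 21.38 mm² gives 153.21 mm² — area = 153.21 mm². At z = 22.4: the cube does not reach this height (z outside [0, 10.5]); the r=3.5 cylinder at (6.5, 12.5) gives a regular 6-gon of circumradius 3.5 (constant along its height) (area = (6/2)·3.500²·sin(360°/6) = 31.83 mm²); the sphere at (11, 10.5) does not reach this height (|z−center|=8.400 > r=8); the r=3 cylinder at (7.5, 2) gives a regular 6-gon of circumradius 3 (constant along its height) (area = (6/2)·3.000²·sin(360°/6) = 23.38 mm²); Combining (union): the 2 present regions are separate (no shared area or edge), so areas and boundary lengths simply add and each stays a separate island — area = 55.21 mm². Checking containment: at z = 22.4 the cross-section extends beyond the z = 6.2 cross-section by about 31.83 mm².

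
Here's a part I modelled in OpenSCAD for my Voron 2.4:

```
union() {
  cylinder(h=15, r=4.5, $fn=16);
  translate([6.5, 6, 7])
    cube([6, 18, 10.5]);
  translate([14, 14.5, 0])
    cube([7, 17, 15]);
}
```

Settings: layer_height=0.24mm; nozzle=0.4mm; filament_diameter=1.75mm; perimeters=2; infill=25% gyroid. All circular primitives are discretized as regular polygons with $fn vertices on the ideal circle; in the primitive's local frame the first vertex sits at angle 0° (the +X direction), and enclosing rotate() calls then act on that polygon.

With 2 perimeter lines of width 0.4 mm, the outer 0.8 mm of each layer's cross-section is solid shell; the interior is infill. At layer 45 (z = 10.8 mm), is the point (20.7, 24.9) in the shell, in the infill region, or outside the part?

At z = 10.8 mm: the cylinder: section is a regular 16-gon, circumradius r=4.5; the 6×18 cube at (6.5, 6) contributes its full rectangle; the cube at (14, 14.5) is present — its section is the full 7×17 rectangle; Merging all regions: the 3 present regions are separate (no shared area or edge), so areas and boundary lengths simply add and each stays a separate island — 3 connected regions. Overall, the cross-section has 3 separate islands. The nearest boundary edge runs (21.00, 31.50)→(21.00, 14.50); distance from the point to it = 0.30 mm. (Shell/infill is judged within the island containing the point — the largest one.) The point is inside the cross-section, 0.30 mm from the nearest boundary — within the 0.8 mm shell band (2 × 0.4).

shell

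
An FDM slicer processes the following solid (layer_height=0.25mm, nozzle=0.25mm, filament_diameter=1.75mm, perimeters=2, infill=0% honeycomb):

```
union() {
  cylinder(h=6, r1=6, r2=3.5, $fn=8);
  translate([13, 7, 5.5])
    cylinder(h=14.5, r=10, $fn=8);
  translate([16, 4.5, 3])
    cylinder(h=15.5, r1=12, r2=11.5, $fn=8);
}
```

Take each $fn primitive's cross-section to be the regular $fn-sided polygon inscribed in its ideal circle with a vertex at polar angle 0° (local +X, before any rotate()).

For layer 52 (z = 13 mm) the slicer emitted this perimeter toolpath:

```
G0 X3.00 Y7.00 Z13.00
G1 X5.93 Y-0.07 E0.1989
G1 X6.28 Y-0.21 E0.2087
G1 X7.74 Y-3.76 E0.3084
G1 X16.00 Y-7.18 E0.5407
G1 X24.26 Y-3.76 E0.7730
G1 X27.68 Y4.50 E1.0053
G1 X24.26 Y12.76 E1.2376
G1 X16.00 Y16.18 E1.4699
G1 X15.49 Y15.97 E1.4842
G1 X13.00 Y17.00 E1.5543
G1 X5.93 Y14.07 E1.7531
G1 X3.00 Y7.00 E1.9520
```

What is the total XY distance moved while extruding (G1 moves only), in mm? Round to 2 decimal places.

75.12 mm

Sum the Euclidean lengths of each G1 segment: total = 75.12 mm.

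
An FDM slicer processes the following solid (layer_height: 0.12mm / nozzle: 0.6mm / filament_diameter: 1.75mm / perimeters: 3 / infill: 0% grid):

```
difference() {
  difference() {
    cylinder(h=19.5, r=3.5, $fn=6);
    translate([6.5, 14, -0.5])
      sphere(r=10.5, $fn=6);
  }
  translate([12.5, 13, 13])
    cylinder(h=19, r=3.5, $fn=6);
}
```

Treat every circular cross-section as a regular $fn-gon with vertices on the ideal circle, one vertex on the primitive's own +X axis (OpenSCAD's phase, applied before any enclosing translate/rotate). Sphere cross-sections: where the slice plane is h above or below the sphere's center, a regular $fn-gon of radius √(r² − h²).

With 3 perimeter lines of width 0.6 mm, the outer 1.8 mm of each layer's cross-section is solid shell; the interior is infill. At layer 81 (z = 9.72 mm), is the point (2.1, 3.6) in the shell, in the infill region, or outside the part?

At z = 9.72 mm: the r=3.5 cylinder gives a regular 6-gon of circumradius 3.5 (constant along its height); the r=10.5 sphere at (6.5, 14) slices to a regular 6-gon of circumradius 2.409 (√(r²−h²) with h=10.22 from center); After the difference (first − rest): starting from the r=3.5 cylinder, the r=10.5 sphere at (6.5, 14) misses the remaining region (no effect) — 1 connected region; the cylinder at (12.5, 13) is absent (z outside [13, 32]); After the difference (first − rest): none of the subtracted shapes is present at this height, so the result so far is unchanged — 1 connected region. Overall, the cross-section is a single solid region. The nearest boundary edge runs (-1.75, 3.03)→(1.75, 3.03); distance from the point to it = 0.67 mm. The point is not inside any of the regions above, so it lies outside the cross-section (0.67 mm from the nearest boundary).

outside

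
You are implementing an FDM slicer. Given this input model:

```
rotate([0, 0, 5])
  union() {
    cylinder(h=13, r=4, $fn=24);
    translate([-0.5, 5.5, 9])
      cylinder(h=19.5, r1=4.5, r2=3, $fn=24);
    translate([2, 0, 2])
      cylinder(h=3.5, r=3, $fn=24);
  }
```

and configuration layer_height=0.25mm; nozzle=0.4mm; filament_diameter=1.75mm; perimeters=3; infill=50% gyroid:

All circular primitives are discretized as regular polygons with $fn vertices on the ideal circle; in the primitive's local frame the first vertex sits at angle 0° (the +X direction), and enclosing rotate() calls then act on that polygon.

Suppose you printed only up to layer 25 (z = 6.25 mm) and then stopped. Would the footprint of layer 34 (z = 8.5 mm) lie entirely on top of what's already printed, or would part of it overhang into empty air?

entirely on top

Compare the two slices. At z = 6.25: the r=4 cylinder contributes a regular 24-gon of circumradius 4 (area = (24/2)·4.000²·sin(360°/24) = 49.69 mm²); the cone at (-0.5, 5.5) is not intersected at this z (z outside [9, 28.5]); the cylinder at (2, 0) is not intersected at this z (z outside [2, 5.5]); Taking the union: only the r=4 cylinder is present, so the union is just that shape — area = 49.69 mm²; (rotated 5° about Z; rotation is an isometry so areas/perimeters/island counts are preserved). At z = 8.5: the r=4 cylinder contributes a regular 24-gon of circumradius 4 (area = (24/2)·4.000²·sin(360°/24) = 49.69 mm²); the cone at (-0.5, 5.5) is not intersected at this z (z outside [9, 28.5]); the cylinder at (2, 0) is absent (z outside [2, 5.5]); Taking the union: only the r=4 cylinder is present, so the union is just that shape — area = 49.69 mm²; (whole slice rotated 5° about Z — lengths, areas and connectivity unchanged). Checking containment: the cross-section at z = 8.5 is a subset of the cross-section at z = 6.25.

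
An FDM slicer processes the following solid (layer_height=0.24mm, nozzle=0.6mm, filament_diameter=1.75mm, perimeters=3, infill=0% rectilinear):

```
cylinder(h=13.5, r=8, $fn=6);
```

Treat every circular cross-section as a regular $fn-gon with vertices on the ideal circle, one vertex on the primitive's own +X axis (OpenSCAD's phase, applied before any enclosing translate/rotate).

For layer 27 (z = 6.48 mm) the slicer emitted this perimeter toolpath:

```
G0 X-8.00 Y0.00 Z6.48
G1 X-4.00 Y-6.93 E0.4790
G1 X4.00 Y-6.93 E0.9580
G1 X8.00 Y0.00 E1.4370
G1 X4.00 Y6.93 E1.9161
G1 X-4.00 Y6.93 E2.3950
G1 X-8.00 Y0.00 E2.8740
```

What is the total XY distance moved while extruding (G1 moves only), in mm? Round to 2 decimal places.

48.01 mm

Sum the Euclidean lengths of each G1 segment: total = 48.01 mm.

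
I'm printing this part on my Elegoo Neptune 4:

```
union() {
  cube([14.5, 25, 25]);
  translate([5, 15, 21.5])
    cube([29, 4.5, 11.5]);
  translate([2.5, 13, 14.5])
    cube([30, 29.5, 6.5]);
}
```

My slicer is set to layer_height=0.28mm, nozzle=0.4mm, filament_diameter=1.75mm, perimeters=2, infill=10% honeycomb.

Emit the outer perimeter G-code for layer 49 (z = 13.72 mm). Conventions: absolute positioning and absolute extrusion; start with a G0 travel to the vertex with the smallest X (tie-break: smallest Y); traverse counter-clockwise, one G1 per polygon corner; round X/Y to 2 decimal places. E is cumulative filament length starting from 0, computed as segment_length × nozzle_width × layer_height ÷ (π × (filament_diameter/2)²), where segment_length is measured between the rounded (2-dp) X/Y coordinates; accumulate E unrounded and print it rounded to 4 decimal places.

G0 X0.00 Y0.00 Z13.72
G1 X14.50 Y0.00 E0.6752
G1 X14.50 Y25.00 E1.8393
G1 X0.00 Y25.00 E2.5145
G1 X0.00 Y0.00 E3.6786

At z = 13.72 mm: the cube is present — its section is the full 14.5×25 rectangle; the cube at (5, 15) does not reach this height (z outside [21.5, 33]); the cube at (2.5, 13) is not intersected at this z (z outside [14.5, 21]); Taking the union: only the 14.5×25 cube is present, so the union is just that shape — 1 connected region. The outline is a single polygon with 4 vertices. Extrusion per mm of travel: 0.4 × 0.28 / (π × 0.875²) = 0.046564. Accumulating E over each segment gives final E = 3.6786.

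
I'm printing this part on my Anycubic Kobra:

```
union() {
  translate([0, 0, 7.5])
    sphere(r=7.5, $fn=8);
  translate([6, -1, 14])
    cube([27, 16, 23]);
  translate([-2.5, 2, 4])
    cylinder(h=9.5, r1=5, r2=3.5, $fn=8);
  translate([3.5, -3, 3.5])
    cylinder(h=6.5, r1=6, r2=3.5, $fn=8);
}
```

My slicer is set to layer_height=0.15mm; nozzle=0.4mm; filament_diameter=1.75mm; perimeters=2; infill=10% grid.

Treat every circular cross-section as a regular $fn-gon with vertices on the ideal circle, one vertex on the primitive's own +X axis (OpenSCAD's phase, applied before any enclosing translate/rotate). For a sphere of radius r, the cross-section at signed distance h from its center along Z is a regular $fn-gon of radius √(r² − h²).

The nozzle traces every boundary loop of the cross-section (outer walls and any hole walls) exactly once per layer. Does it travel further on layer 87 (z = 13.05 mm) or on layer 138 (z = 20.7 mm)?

Layer 87 (z = 13.05): the sphere: section is a regular 8-gon, circumradius = √(r²−h²) = √(7.5²−5.55²) = 5.045 (perimeter = 2·8·5.045·sin(180°/8) = 30.89 mm); the cube at (6, -1) is not intersected at this z (z outside [14, 37]); the cone at (-2.5, 2) contributes a regular 8-gon of circumradius 3.571 (interpolated between r1=5 and r2=3.5 at t=0.953) (perimeter = 2·8·3.571·sin(180°/8) = 21.87 mm); the cone at (3.5, -3) does not reach this height (z outside [3.5, 10]); Combining (union): the regions partially overlap (shared area 25.83 mm²), so the edge portions inside another operand are dropped and the merged outline is re-measured after clipping — boundary = 33.65 mm. So its perimeter = 33.65 mm. Layer 138 (z = 20.7): the sphere is absent (|z−center|=13.200 > r=7.5); the cube at (6, -1) is present — its section is the full 27×16 rectangle (perimeter 86.00 mm); the cone at (-2.5, 2) is absent (z outside [4, 13.5]); the cone at (3.5, -3) is absent (z outside [3.5, 10]); Merging all regions: only the 27×16 cube at (6, -1) is present, so the union is just that shape — boundary = 86.00 mm. So its perimeter = 86.00 mm. Layer 138 is larger (86.00 vs 33.65 mm).

layer 138 (z = 20.7 mm)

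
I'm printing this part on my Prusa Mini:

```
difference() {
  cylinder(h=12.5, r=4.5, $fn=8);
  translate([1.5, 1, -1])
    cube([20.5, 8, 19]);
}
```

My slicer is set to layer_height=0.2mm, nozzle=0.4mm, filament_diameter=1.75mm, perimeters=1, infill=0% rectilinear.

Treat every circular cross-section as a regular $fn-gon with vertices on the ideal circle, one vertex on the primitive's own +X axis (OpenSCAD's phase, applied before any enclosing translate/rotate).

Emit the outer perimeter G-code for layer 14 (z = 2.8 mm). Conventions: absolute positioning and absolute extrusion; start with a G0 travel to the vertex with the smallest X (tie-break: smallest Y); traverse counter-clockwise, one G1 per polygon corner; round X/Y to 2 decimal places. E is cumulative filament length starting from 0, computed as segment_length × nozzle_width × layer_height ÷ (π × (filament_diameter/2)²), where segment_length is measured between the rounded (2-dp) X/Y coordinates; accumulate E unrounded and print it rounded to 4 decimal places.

G0 X-4.50 Y0.00 Z2.80
G1 X-3.18 Y-3.18 E0.1145
G1 X0.00 Y-4.50 E0.2290
G1 X3.18 Y-3.18 E0.3436
G1 X4.50 Y0.00 E0.4581
G1 X4.09 Y1.00 E0.4940
G1 X1.50 Y1.00 E0.5802
G1 X1.50 Y3.88 E0.6759
G1 X0.00 Y4.50 E0.7299
G1 X-3.18 Y3.18 E0.8445
G1 X-4.50 Y0.00 E0.9590

At z = 2.8 mm: the cylinder: section is a regular 8-gon, circumradius r=4.5; the 20.5×8 cube at (1.5, 1) contributes its full rectangle; Taking the first minus the rest: starting from the r=4.5 cylinder, the 20.5×8 cube at (1.5, 1) partially overlaps it — only the 5.24 mm² overlap (of its 164.00 mm²) is removed, clipping the outline — 1 connected region. The outline is a single polygon with 10 vertices. Extrusion per mm of travel: 0.4 × 0.2 / (π × 0.875²) = 0.033260. Accumulating E over each segment gives final E = 0.9590.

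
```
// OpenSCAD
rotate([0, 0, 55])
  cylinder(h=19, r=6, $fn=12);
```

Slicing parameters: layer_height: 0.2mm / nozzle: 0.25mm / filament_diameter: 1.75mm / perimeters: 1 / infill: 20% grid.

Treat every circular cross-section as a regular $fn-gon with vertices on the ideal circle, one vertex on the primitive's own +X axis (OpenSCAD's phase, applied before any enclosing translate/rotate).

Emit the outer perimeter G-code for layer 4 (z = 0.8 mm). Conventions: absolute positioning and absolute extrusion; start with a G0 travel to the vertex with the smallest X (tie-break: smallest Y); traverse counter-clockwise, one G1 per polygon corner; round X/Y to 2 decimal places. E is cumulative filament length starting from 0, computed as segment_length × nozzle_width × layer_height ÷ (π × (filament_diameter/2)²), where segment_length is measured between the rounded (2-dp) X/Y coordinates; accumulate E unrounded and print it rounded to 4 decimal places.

G0 X-5.98 Y0.52 Z0.80
G1 X-5.44 Y-2.54 E0.0646
G1 X-3.44 Y-4.91 E0.1291
G1 X-0.52 Y-5.98 E0.1937
G1 X2.54 Y-5.44 E0.2583
G1 X4.91 Y-3.44 E0.3228
G1 X5.98 Y-0.52 E0.3874
G1 X5.44 Y2.54 E0.4520
G1 X3.44 Y4.91 E0.5165
G1 X0.52 Y5.98 E0.5811
G1 X-2.54 Y5.44 E0.6457
G1 X-4.91 Y3.44 E0.7102
G1 X-5.98 Y0.52 E0.7748

At z = 0.8 mm: the cylinder: section is a regular 12-gon, circumradius r=6; (whole slice rotated 55° about Z — lengths, areas and connectivity unchanged). The outline is a single polygon with 12 vertices. Extrusion per mm of travel: 0.25 × 0.2 / (π × 0.875²) = 0.020788. Accumulating E over each segment gives final E = 0.7748.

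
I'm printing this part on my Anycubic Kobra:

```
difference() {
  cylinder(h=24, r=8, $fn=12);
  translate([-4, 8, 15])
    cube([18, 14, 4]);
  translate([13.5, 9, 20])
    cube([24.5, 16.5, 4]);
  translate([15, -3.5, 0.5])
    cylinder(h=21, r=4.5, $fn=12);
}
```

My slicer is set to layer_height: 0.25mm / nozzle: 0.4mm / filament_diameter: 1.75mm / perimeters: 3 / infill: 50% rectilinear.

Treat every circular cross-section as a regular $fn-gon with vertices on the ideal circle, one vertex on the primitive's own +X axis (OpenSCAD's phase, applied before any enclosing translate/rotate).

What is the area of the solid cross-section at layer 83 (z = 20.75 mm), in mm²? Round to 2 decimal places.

192.00 mm²

At z = 20.75 mm: the r=8 cylinder gives a regular 12-gon of circumradius 8 (constant along its height) (area = (12/2)·8.000²·sin(360°/12) = 192.00 mm²); the cube at (-4, 8) does not reach this height (z outside [15, 19]); the 24.5×16.5 cube at (13.5, 9) contributes its full rectangle (area 404.25 mm²); the r=4.5 cylinder at (15, -3.5) gives a regular 12-gon of circumradius 4.5 (constant along its height) (area = (12/2)·4.500²·sin(360°/12) = 60.75 mm²); After the difference (first − rest): starting from the r=8 cylinder (192.00 mm²), the 24.5×16.5 cube at (13.5, 9) misses the remaining region (no effect); the r=4.5 cylinder at (15, -3.5) misses the remaining region (no effect) — area = 192.00 mm². Overall, the cross-section is a single solid region. Net area = 192.00 mm².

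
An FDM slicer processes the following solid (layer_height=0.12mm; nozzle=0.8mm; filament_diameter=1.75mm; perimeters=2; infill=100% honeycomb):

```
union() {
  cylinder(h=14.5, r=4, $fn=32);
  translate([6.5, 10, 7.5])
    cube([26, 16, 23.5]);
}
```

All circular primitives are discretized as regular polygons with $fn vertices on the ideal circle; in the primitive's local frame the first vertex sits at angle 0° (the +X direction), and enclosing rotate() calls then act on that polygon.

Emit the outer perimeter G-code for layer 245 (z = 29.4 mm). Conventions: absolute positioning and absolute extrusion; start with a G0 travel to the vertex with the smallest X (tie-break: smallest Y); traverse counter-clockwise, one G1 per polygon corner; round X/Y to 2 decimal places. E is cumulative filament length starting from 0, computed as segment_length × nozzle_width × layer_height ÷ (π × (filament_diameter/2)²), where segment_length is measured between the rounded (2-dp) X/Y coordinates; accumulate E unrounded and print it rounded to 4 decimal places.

G0 X6.50 Y10.00 Z29.40
G1 X32.50 Y10.00 E1.0377
G1 X32.50 Y26.00 E1.6763
G1 X6.50 Y26.00 E2.7140
G1 X6.50 Y10.00 E3.3526

At z = 29.4 mm: the cylinder is not intersected at this z (z outside [0, 14.5]); the cube at (6.5, 10) is present — its section is the full 26×16 rectangle; Taking the union: only the 26×16 cube at (6.5, 10) is present, so the union is just that shape — 1 connected region. The outline is a single polygon with 4 vertices. Extrusion per mm of travel: 0.8 × 0.12 / (π × 0.875²) = 0.039912. Accumulating E over each segment gives final E = 3.3526.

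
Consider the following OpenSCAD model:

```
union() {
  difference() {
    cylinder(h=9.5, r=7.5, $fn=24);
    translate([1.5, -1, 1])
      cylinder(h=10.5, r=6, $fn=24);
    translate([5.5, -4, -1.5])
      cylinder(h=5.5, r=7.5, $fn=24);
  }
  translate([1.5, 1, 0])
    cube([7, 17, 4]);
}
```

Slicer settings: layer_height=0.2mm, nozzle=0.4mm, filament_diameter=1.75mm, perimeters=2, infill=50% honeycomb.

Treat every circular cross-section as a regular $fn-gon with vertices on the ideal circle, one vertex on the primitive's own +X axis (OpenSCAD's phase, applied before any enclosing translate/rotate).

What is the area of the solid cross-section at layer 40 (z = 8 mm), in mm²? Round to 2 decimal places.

At z = 8 mm: the cylinder: section is a regular 24-gon, circumradius r=7.5 (area = (24/2)·7.500²·sin(360°/24) = 174.70 mm²); the cylinder at (1.5, -1): section is a regular 24-gon, circumradius r=6 (area = (24/2)·6.000²·sin(360°/24) = 111.81 mm²); the cylinder at (5.5, -4) is absent (z outside [-1.5, 4]); Subtracting the remaining from the first: starting from the r=7.5 cylinder (174.70 mm²), the r=6 cylinder at (1.5, -1) partially overlaps it — only the 110.17 mm² overlap (of its 111.81 mm²) is removed, clipping the outline — area = 64.53 mm²; the cube at (1.5, 1) does not reach this height (z outside [0, 4]); Merging all regions: only the result so far is present, so the union is just that shape — area = 64.53 mm². Overall, the cross-section is a single solid region. Net area = 64.53 mm².

64.53 mm²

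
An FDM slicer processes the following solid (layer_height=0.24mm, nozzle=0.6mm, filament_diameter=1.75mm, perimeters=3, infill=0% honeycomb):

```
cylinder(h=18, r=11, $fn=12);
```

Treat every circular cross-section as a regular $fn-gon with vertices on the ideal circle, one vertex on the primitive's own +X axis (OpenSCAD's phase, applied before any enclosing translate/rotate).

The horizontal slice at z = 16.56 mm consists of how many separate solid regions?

1

At z = 16.56 mm: the r=11 cylinder contributes a regular 12-gon of circumradius 11. The result has 1 disconnected region.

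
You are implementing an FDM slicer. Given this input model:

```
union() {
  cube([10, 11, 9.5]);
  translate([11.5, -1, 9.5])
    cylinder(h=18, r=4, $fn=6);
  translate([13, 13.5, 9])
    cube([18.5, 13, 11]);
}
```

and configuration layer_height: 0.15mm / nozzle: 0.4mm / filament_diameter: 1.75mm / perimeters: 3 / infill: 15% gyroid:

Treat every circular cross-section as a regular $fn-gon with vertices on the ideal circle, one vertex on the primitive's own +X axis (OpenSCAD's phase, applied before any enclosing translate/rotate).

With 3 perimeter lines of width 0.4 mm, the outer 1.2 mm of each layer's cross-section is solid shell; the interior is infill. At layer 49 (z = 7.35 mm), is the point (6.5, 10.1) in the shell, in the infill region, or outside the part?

At z = 7.35 mm: the cube is present — its section is the full 10×11 rectangle; the cylinder at (11.5, -1) does not reach this height (z outside [9.5, 27.5]); the cube at (13, 13.5) is absent (z outside [9, 20]); Taking the union: only the 10×11 cube is present, so the union is just that shape — 1 connected region. Overall, the cross-section is a single solid region. The nearest boundary edge runs (10.00, 11.00)→(0.00, 11.00); distance from the point to it = 0.90 mm. The point is inside the cross-section, 0.90 mm from the nearest boundary — within the 1.2 mm shell band (3 × 0.4).

shell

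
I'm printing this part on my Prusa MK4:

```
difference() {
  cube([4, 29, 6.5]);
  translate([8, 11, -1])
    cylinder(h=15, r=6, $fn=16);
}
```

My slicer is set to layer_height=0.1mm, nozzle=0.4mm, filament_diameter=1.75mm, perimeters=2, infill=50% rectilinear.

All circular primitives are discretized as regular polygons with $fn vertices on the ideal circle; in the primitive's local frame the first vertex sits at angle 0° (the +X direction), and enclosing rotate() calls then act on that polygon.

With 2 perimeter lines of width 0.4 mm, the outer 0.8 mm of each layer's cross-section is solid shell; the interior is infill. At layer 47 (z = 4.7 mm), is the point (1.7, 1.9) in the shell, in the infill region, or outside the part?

infill

At z = 4.7 mm: the cube is present — its section is the full 4×29 rectangle; the r=6 cylinder at (8, 11) gives a regular 16-gon of circumradius 6 (constant along its height); Subtracting the remaining from the first: starting from the 4×29 cube, the r=6 cylinder at (8, 11) partially overlaps it — only the 11.65 mm² overlap (of its 110.21 mm²) is removed, clipping the outline — 1 connected region. Overall, the cross-section is a single solid region. The nearest boundary edge runs (0.00, 0.00)→(0.00, 29.00); distance from the point to it = 1.70 mm. The point is inside the cross-section and 1.70 mm from the nearest boundary — more than the 0.8 mm shell width (2 × 0.4), so it's in the infill interior.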